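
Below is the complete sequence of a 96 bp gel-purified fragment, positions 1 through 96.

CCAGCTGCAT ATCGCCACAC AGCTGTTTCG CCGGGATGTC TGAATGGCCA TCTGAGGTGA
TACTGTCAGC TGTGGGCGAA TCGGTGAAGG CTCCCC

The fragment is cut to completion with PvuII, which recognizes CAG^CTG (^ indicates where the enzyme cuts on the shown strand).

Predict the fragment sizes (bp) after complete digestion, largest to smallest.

47, 27, 18, 4 bp

PvuII sites (CAGCTG) start at positions 2, 20, 67.
PvuII cuts after base 3 of each site, so after positions 4, 22, 69.
Linear molecule, 3 cuts → 4 fragments:
  1–4 → 4 bp
  5–22 → 18 bp
  23–69 → 47 bp
  70–96 → 27 bp
Sorted largest to smallest: 47, 27, 18, 4 bp.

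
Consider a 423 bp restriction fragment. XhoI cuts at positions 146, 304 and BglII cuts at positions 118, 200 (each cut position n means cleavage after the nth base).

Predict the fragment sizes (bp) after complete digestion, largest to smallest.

Combined cut positions (sorted): 118, 146, 200, 304.
Linear molecule, 4 cuts → 5 fragments:
  118 − 0 = 118 bp
  146 − 118 = 28 bp
  200 − 146 = 54 bp
  304 − 200 = 104 bp
  423 − 304 = 119 bp
Sorted largest to smallest: 119, 118, 104, 54, 28 bp.

119, 118, 104, 54, 28 bp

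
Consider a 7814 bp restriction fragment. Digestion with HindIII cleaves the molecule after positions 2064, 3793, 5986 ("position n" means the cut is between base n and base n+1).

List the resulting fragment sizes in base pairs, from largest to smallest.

Linear molecule, 3 cuts → 4 fragments:
  2064 − 0 = 2064 bp
  3793 − 2064 = 1729 bp
  5986 − 3793 = 2193 bp
  7814 − 5986 = 1828 bp
Sorted largest to smallest: 2193, 2064, 1828, 1729 bp.

2193, 2064, 1828, 1729 bp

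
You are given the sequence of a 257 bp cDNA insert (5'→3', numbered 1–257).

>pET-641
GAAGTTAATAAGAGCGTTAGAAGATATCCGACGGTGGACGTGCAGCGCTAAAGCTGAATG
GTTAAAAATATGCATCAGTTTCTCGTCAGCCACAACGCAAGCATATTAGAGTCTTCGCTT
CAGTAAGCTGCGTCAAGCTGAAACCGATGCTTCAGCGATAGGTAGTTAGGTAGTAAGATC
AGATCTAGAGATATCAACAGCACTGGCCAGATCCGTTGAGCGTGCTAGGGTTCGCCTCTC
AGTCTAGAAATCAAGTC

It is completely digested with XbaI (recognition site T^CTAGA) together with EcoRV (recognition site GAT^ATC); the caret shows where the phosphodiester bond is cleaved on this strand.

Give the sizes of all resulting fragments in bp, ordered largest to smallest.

159, 51, 25, 14, 8 bp

XbaI sites (TCTAGA) start at positions 184, 243.
XbaI cuts after the first base of each site, so after positions 184, 243.
EcoRV sites (GATATC) start at positions 23, 190.
EcoRV cuts after base 3 of each site, so after positions 25, 192.
Combined cut positions: 25, 184, 192, 243.
Linear molecule, 4 cuts → 5 fragments:
  1–25 → 25 bp
  26–184 → 159 bp
  185–192 → 8 bp
  193–243 → 51 bp
  244–257 → 14 bp
Sorted largest to smallest: 159, 51, 25, 14, 8 bp.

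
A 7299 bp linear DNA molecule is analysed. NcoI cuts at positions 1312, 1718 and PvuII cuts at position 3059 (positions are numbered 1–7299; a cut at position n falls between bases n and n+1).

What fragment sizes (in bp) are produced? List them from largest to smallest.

4240, 1341, 1312, 406 bp

Combined cut positions (sorted): 1312, 1718, 3059.
Linear molecule, 3 cuts → 4 fragments:
  1312 − 0 = 1312 bp
  1718 − 1312 = 406 bp
  3059 − 1718 = 1341 bp
  7299 − 3059 = 4240 bp
Sorted largest to smallest: 4240, 1341, 1312, 406 bp.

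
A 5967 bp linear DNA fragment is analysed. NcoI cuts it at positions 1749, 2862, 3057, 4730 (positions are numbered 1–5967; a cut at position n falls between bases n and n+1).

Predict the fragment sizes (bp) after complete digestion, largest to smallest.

Linear molecule, 4 cuts → 5 fragments:
  1749 − 0 = 1749 bp
  2862 − 1749 = 1113 bp
  3057 − 2862 = 195 bp
  4730 − 3057 = 1673 bp
  5967 − 4730 = 1237 bp
Sorted largest to smallest: 1749, 1673, 1237, 1113, 195 bp.

1749, 1673, 1237, 1113, 195 bp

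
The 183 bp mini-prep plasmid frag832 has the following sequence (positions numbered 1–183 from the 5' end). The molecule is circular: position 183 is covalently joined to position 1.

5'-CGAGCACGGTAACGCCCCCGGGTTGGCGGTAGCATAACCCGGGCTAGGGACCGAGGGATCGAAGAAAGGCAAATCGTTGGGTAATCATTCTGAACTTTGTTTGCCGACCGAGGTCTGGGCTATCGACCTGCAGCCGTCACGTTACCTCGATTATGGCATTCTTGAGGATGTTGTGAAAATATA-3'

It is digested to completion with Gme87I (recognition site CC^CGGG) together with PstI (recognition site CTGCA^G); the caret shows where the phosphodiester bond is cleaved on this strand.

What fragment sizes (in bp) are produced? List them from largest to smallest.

Gme87I sites (CCCGGG) start at positions 17, 38.
Gme87I cuts after base 2 of each site, so after positions 18, 39.
The PstI site (CTGCAG) starts at position 128.
PstI cuts after base 5 of each site (before the last base), so after position 132.
Combined cut positions: 18, 39, 132.
Circular molecule, 3 cuts → 3 fragments:
  19–39 → 21 bp
  40–132 → 93 bp
  133–183 then 1–18 → 51 + 18 = 69 bp
Sorted largest to smallest: 93, 69, 21 bp.

93, 69, 21 bp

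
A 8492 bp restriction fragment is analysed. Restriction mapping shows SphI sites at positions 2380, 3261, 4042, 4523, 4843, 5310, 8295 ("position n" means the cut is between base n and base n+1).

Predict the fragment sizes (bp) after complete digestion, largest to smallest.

Linear molecule, 7 cuts → 8 fragments:
  2380 − 0 = 2380 bp
  3261 − 2380 = 881 bp
  4042 − 3261 = 781 bp
  4523 − 4042 = 481 bp
  4843 − 4523 = 320 bp
  5310 − 4843 = 467 bp
  8295 − 5310 = 2985 bp
  8492 − 8295 = 197 bp
Sorted largest to smallest: 2985, 2380, 881, 781, 481, 467, 320, 197 bp.

2985, 2380, 881, 781, 481, 467, 320, 197 bp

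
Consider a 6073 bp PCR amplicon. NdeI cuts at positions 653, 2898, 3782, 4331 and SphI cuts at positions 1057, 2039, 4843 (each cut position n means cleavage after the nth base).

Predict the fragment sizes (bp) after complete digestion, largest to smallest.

Combined cut positions (sorted): 653, 1057, 2039, 2898, 3782, 4331, 4843.
Linear molecule, 7 cuts → 8 fragments:
  653 − 0 = 653 bp
  1057 − 653 = 404 bp
  2039 − 1057 = 982 bp
  2898 − 2039 = 859 bp
  3782 − 2898 = 884 bp
  4331 − 3782 = 549 bp
  4843 − 4331 = 512 bp
  6073 − 4843 = 1230 bp
Sorted largest to smallest: 1230, 982, 884, 859, 653, 549, 512, 404 bp.

1230, 982, 884, 859, 653, 549, 512, 404 bp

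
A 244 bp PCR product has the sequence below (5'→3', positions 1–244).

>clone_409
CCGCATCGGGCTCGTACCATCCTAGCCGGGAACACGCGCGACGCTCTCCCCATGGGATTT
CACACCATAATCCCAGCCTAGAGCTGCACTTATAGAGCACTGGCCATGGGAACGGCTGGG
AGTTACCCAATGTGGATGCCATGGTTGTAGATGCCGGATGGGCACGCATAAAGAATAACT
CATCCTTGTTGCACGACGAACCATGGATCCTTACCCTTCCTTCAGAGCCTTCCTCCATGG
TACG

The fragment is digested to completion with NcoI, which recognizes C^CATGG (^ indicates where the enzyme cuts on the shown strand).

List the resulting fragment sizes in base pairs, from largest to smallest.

NcoI sites (CCATGG) start at positions 50, 104, 139, 201, 235.
NcoI cuts after the first base of each site, so after positions 50, 104, 139, 201, 235.
Linear molecule, 5 cuts → 6 fragments:
  1–50 → 50 bp
  51–104 → 54 bp
  105–139 → 35 bp
  140–201 → 62 bp
  202–235 → 34 bp
  236–244 → 9 bp
Sorted largest to smallest: 62, 54, 50, 35, 34, 9 bp.

62, 54, 50, 35, 34, 9 bp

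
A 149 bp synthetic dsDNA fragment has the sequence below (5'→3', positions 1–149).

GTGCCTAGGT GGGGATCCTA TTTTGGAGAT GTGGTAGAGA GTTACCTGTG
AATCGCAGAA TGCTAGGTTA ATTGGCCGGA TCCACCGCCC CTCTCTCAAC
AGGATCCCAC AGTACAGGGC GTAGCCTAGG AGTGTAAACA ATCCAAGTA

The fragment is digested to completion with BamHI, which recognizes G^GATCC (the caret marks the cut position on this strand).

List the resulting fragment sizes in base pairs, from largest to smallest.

65, 47, 24, 13 bp

BamHI sites (GGATCC) start at positions 13, 78, 102.
BamHI cuts after the first base of each site, so after positions 13, 78, 102.
Linear molecule, 3 cuts → 4 fragments:
  1–13 → 13 bp
  14–78 → 65 bp
  79–102 → 24 bp
  103–149 → 47 bp
Sorted largest to smallest: 65, 47, 24, 13 bp.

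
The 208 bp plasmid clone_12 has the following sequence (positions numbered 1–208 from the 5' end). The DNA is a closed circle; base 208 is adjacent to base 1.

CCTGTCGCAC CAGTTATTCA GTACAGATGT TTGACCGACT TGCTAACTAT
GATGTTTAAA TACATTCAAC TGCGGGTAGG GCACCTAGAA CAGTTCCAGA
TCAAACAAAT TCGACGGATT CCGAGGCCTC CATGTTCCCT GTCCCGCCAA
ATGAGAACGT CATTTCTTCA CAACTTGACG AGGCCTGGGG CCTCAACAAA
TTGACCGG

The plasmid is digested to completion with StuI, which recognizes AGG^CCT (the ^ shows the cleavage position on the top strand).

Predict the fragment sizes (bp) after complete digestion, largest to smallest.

151, 57 bp

StuI sites (AGGCCT) start at positions 124, 181.
StuI cuts after base 3 of each site, so after positions 126, 183.
Circular molecule, 2 cuts → 2 fragments:
  127–183 → 57 bp
  184–208 then 1–126 → 25 + 126 = 151 bp
Sorted largest to smallest: 151, 57 bp.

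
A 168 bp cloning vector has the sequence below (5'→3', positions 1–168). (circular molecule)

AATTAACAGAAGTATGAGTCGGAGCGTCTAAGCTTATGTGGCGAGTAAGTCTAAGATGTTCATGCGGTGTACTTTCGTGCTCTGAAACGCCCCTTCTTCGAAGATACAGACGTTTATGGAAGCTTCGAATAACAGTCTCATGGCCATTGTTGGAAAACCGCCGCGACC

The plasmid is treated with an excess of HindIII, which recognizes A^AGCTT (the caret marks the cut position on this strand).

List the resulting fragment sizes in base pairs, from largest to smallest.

90, 78 bp

HindIII sites (AAGCTT) start at positions 30, 120.
HindIII cuts after the first base of each site, so after positions 30, 120.
Circular molecule, 2 cuts → 2 fragments:
  31–120 → 90 bp
  121–168 then 1–30 → 48 + 30 = 78 bp
Sorted largest to smallest: 90, 78 bp.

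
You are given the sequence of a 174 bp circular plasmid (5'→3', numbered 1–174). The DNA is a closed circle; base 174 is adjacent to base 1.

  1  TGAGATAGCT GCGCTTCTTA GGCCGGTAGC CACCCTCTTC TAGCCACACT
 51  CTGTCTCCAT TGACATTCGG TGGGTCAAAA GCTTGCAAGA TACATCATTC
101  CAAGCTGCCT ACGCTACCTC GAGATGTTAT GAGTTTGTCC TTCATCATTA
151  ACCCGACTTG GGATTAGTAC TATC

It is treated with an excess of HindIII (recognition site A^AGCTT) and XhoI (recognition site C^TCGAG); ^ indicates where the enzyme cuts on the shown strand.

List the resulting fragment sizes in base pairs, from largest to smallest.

The HindIII site (AAGCTT) starts at position 79.
HindIII cuts after the first base of each site, so after position 79.
The XhoI site (CTCGAG) starts at position 118.
XhoI cuts after the first base of each site, so after position 118.
Combined cut positions: 79, 118.
Circular molecule, 2 cuts → 2 fragments:
  80–118 → 39 bp
  119–174 then 1–79 → 56 + 79 = 135 bp
Sorted largest to smallest: 135, 39 bp.

135, 39 bp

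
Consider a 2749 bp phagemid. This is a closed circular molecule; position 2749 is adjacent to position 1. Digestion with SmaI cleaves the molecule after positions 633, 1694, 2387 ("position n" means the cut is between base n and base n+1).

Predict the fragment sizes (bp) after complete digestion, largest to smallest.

Circular molecule, 3 cuts → 3 fragments:
  1694 − 633 = 1061 bp
  2387 − 1694 = 693 bp
  wrap: 2749 − 2387 + 633 = 995 bp
Sorted largest to smallest: 1061, 995, 693 bp.

1061, 995, 693 bp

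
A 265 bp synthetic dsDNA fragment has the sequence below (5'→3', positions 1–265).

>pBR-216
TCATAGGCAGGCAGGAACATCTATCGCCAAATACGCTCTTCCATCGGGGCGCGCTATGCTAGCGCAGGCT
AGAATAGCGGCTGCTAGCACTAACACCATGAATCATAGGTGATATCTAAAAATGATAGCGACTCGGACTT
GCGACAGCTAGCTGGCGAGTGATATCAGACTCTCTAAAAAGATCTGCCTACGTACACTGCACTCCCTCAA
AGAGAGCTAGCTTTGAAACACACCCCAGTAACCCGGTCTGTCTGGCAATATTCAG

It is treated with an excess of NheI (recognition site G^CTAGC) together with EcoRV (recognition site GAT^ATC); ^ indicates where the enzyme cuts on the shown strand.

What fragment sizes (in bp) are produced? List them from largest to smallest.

NheI sites (GCTAGC) start at positions 58, 83, 147, 216.
NheI cuts after the first base of each site, so after positions 58, 83, 147, 216.
EcoRV sites (GATATC) start at positions 111, 161.
EcoRV cuts after base 3 of each site, so after positions 113, 163.
Combined cut positions: 58, 83, 113, 147, 163, 216.
Linear molecule, 6 cuts → 7 fragments:
  1–58 → 58 bp
  59–83 → 25 bp
  84–113 → 30 bp
  114–147 → 34 bp
  148–163 → 16 bp
  164–216 → 53 bp
  217–265 → 49 bp
Sorted largest to smallest: 58, 53, 49, 34, 30, 25, 16 bp.

58, 53, 49, 34, 30, 25, 16 bp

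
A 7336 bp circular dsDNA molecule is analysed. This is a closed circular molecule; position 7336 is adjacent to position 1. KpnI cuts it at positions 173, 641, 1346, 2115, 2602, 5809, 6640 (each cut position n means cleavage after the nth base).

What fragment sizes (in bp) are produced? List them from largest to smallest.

3207, 869, 831, 769, 705, 487, 468 bp

Circular molecule, 7 cuts → 7 fragments:
  641 − 173 = 468 bp
  1346 − 641 = 705 bp
  2115 − 1346 = 769 bp
  2602 − 2115 = 487 bp
  5809 − 2602 = 3207 bp
  6640 − 5809 = 831 bp
  wrap: 7336 − 6640 + 173 = 869 bp
Sorted largest to smallest: 3207, 869, 831, 769, 705, 487, 468 bp.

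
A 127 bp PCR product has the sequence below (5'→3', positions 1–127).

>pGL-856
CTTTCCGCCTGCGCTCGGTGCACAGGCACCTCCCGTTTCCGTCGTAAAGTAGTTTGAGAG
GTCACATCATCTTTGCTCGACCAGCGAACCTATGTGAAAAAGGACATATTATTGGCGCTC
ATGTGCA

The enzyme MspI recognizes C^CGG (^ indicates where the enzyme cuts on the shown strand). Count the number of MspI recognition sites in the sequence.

No occurrence of CCGG is present in the sequence.
MspI does not cut: 0 sites.

0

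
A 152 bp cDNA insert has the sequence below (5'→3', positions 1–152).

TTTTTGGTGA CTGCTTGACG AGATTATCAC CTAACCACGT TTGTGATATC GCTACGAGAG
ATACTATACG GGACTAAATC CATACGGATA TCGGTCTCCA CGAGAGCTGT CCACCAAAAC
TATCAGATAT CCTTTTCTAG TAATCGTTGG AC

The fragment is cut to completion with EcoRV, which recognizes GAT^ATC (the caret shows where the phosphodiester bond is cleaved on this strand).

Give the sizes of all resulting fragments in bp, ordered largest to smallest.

EcoRV sites (GATATC) start at positions 45, 87, 126.
EcoRV cuts after base 3 of each site, so after positions 47, 89, 128.
Linear molecule, 3 cuts → 4 fragments:
  1–47 → 47 bp
  48–89 → 42 bp
  90–128 → 39 bp
  129–152 → 24 bp
Sorted largest to smallest: 47, 42, 39, 24 bp.

47, 42, 39, 24 bp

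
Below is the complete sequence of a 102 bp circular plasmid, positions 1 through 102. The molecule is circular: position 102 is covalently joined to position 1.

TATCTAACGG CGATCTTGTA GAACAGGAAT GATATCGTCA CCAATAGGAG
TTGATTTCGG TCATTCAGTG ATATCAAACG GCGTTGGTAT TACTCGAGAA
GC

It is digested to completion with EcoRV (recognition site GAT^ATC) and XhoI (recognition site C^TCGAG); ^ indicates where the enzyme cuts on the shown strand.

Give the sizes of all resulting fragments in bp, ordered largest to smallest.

EcoRV sites (GATATC) start at positions 31, 70.
EcoRV cuts after base 3 of each site, so after positions 33, 72.
The XhoI site (CTCGAG) starts at position 93.
XhoI cuts after the first base of each site, so after position 93.
Combined cut positions: 33, 72, 93.
Circular molecule, 3 cuts → 3 fragments:
  34–72 → 39 bp
  73–93 → 21 bp
  94–102 then 1–33 → 9 + 33 = 42 bp
Sorted largest to smallest: 42, 39, 21 bp.

42, 39, 21 bp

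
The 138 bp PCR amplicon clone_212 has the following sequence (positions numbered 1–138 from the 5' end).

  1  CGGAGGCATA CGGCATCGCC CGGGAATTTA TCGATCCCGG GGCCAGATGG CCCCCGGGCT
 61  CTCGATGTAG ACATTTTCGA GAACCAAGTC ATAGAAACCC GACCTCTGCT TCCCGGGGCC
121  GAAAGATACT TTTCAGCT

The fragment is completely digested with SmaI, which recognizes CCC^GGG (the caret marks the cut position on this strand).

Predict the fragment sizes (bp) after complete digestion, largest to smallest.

59, 24, 21, 17, 17 bp

SmaI sites (CCCGGG) start at positions 19, 36, 53, 112.
SmaI cuts after base 3 of each site, so after positions 21, 38, 55, 114.
Linear molecule, 4 cuts → 5 fragments:
  1–21 → 21 bp
  22–38 → 17 bp
  39–55 → 17 bp
  56–114 → 59 bp
  115–138 → 24 bp
Sorted largest to smallest: 59, 24, 21, 17, 17 bp.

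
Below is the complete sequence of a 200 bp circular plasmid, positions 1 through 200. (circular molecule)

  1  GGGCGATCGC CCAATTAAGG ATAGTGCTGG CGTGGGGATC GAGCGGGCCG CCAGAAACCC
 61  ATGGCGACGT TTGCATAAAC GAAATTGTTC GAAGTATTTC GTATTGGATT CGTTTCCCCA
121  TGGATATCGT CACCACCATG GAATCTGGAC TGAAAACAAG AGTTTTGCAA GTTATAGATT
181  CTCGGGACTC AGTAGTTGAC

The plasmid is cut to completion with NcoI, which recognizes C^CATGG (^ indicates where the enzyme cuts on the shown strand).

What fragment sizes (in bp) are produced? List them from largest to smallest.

123, 59, 18 bp

NcoI sites (CCATGG) start at positions 59, 118, 136.
NcoI cuts after the first base of each site, so after positions 59, 118, 136.
Circular molecule, 3 cuts → 3 fragments:
  60–118 → 59 bp
  119–136 → 18 bp
  137–200 then 1–59 → 64 + 59 = 123 bp
Sorted largest to smallest: 123, 59, 18 bp.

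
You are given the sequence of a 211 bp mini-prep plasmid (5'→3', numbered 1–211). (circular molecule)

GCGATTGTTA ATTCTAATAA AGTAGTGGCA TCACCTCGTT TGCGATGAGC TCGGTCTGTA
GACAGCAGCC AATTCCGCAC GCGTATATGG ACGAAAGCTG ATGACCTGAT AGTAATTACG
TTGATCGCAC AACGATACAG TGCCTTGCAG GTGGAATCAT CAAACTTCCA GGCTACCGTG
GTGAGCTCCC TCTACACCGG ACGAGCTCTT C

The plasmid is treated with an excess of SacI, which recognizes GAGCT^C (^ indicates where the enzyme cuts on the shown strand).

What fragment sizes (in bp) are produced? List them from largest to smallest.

136, 55, 20 bp

SacI sites (GAGCTC) start at positions 47, 183, 203.
SacI cuts after base 5 of each site (before the last base), so after positions 51, 187, 207.
Circular molecule, 3 cuts → 3 fragments:
  52–187 → 136 bp
  188–207 → 20 bp
  208–211 then 1–51 → 4 + 51 = 55 bp
Sorted largest to smallest: 136, 55, 20 bp.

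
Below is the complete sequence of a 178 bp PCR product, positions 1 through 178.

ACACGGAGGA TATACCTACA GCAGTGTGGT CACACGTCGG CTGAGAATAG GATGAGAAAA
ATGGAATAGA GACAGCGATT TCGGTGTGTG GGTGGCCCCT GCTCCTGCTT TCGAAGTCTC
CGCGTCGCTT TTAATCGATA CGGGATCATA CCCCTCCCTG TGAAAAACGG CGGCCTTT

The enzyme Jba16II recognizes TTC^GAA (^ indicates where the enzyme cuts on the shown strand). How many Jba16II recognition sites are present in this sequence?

1

TTCGAA occurs starting at position 110.
Jba16II cuts at 1 site.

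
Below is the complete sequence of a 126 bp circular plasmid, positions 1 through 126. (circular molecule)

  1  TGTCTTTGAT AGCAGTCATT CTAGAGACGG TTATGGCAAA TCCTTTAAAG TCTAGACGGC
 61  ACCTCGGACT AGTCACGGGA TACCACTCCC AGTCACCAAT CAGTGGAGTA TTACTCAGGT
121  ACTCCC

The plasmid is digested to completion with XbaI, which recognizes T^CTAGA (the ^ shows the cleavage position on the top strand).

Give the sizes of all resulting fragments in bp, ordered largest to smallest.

95, 31 bp

XbaI sites (TCTAGA) start at positions 20, 51.
XbaI cuts after the first base of each site, so after positions 20, 51.
Circular molecule, 2 cuts → 2 fragments:
  21–51 → 31 bp
  52–126 then 1–20 → 75 + 20 = 95 bp
Sorted largest to smallest: 95, 31 bp.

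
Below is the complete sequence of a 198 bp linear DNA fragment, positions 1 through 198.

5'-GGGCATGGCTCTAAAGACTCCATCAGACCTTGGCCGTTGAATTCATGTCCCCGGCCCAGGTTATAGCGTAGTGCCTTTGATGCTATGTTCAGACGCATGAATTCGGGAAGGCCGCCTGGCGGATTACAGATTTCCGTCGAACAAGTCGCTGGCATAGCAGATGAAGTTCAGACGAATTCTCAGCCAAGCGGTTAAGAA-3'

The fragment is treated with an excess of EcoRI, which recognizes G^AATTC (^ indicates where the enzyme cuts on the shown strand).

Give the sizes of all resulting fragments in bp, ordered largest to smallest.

75, 60, 39, 24 bp

EcoRI sites (GAATTC) start at positions 39, 99, 174.
EcoRI cuts after the first base of each site, so after positions 39, 99, 174.
Linear molecule, 3 cuts → 4 fragments:
  1–39 → 39 bp
  40–99 → 60 bp
  100–174 → 75 bp
  175–198 → 24 bp
Sorted largest to smallest: 75, 60, 39, 24 bp.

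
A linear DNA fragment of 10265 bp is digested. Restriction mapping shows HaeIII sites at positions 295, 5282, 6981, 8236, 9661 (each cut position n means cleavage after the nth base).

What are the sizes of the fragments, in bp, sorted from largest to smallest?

Linear molecule, 5 cuts → 6 fragments:
  295 − 0 = 295 bp
  5282 − 295 = 4987 bp
  6981 − 5282 = 1699 bp
  8236 − 6981 = 1255 bp
  9661 − 8236 = 1425 bp
  10265 − 9661 = 604 bp
Sorted largest to smallest: 4987, 1699, 1425, 1255, 604, 295 bp.

4987, 1699, 1425, 1255, 604, 295 bp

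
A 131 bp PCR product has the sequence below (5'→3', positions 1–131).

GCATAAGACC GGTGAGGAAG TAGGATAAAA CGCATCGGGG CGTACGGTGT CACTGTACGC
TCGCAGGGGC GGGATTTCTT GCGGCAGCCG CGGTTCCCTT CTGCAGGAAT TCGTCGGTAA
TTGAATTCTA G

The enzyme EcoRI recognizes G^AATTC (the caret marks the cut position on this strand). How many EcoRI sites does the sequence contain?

2

GAATTC occurs starting at positions 107, 123.
EcoRI cuts at 2 sites.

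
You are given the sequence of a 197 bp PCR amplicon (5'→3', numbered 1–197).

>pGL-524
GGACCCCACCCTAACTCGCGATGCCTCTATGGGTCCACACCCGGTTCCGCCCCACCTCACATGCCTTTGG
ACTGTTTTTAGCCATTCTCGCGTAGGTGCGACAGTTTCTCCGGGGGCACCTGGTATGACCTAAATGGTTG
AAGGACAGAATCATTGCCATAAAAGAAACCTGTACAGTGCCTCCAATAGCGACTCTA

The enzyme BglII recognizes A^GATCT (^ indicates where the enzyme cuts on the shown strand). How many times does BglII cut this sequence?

No occurrence of AGATCT is present in the sequence.
BglII does not cut: 0 sites.

0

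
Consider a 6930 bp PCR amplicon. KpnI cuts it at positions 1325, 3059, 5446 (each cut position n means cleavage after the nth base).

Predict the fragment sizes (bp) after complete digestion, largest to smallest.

Linear molecule, 3 cuts → 4 fragments:
  1325 − 0 = 1325 bp
  3059 − 1325 = 1734 bp
  5446 − 3059 = 2387 bp
  6930 − 5446 = 1484 bp
Sorted largest to smallest: 2387, 1734, 1484, 1325 bp.

2387, 1734, 1484, 1325 bp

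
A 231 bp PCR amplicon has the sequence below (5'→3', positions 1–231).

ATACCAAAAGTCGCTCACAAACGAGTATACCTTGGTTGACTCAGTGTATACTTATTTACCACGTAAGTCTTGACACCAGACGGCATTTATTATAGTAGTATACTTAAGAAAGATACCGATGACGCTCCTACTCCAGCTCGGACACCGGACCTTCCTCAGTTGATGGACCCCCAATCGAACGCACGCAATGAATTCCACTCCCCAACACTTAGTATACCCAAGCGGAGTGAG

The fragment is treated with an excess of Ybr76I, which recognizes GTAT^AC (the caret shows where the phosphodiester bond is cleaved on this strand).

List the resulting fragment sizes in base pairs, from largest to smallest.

Ybr76I sites (GTATAC) start at positions 25, 46, 98, 212.
Ybr76I cuts after base 4 of each site, so after positions 28, 49, 101, 215.
Linear molecule, 4 cuts → 5 fragments:
  1–28 → 28 bp
  29–49 → 21 bp
  50–101 → 52 bp
  102–215 → 114 bp
  216–231 → 16 bp
Sorted largest to smallest: 114, 52, 28, 21, 16 bp.

114, 52, 28, 21, 16 bp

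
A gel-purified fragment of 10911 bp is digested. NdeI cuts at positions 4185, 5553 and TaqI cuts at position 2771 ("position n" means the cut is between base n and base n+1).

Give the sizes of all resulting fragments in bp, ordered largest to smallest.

5358, 2771, 1414, 1368 bp

Combined cut positions (sorted): 2771, 4185, 5553.
Linear molecule, 3 cuts → 4 fragments:
  2771 − 0 = 2771 bp
  4185 − 2771 = 1414 bp
  5553 − 4185 = 1368 bp
  10911 − 5553 = 5358 bp
Sorted largest to smallest: 5358, 2771, 1414, 1368 bp.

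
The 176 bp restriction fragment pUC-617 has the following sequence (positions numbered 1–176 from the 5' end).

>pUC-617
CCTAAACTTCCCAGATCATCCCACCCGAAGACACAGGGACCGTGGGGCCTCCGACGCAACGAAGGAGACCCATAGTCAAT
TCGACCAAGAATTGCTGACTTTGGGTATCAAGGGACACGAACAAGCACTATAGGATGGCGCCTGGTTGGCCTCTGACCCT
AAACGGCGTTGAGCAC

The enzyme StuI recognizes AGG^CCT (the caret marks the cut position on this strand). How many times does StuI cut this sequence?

No occurrence of AGGCCT is present in the sequence.
StuI does not cut: 0 sites.

0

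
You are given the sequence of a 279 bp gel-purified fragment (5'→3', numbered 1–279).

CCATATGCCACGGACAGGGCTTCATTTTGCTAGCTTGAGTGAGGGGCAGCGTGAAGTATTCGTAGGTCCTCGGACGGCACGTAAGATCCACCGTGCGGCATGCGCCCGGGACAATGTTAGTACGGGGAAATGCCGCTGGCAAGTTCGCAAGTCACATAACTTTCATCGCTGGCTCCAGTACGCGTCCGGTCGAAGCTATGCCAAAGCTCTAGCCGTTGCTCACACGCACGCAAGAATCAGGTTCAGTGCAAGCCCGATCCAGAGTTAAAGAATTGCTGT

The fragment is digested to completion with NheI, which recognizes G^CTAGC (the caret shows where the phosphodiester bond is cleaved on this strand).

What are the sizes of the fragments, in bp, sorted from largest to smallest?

250, 29 bp

The NheI site (GCTAGC) starts at position 29.
NheI cuts after the first base of each site, so after position 29.
Linear molecule, 1 cut → 2 fragments:
  1–29 → 29 bp
  30–279 → 250 bp
Sorted largest to smallest: 250, 29 bp.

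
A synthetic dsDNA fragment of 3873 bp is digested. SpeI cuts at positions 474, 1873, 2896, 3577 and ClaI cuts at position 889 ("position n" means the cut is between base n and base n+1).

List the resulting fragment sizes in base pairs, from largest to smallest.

Combined cut positions (sorted): 474, 889, 1873, 2896, 3577.
Linear molecule, 5 cuts → 6 fragments:
  474 − 0 = 474 bp
  889 − 474 = 415 bp
  1873 − 889 = 984 bp
  2896 − 1873 = 1023 bp
  3577 − 2896 = 681 bp
  3873 − 3577 = 296 bp
Sorted largest to smallest: 1023, 984, 681, 474, 415, 296 bp.

1023, 984, 681, 474, 415, 296 bp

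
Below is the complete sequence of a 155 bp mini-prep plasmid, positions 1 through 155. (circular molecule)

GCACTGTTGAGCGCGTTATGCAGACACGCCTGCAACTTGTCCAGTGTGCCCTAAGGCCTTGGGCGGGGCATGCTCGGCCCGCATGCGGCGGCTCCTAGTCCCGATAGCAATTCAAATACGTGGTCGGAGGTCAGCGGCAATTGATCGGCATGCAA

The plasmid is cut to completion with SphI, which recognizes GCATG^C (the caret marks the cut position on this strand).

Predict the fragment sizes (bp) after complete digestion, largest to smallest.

SphI sites (GCATGC) start at positions 68, 81, 148.
SphI cuts after base 5 of each site (before the last base), so after positions 72, 85, 152.
Circular molecule, 3 cuts → 3 fragments:
  73–85 → 13 bp
  86–152 → 67 bp
  153–155 then 1–72 → 3 + 72 = 75 bp
Sorted largest to smallest: 75, 67, 13 bp.

75, 67, 13 bp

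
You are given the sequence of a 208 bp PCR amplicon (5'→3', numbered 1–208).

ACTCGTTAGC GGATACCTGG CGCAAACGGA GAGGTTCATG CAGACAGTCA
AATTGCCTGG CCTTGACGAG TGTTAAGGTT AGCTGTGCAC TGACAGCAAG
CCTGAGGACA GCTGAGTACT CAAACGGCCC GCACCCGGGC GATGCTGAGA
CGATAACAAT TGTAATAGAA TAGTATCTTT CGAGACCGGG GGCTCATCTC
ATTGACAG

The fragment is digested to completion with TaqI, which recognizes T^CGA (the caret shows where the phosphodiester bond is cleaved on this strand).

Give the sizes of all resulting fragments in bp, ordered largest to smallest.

180, 28 bp

The TaqI site (TCGA) starts at position 180.
TaqI cuts after the first base of each site, so after position 180.
Linear molecule, 1 cut → 2 fragments:
  1–180 → 180 bp
  181–208 → 28 bp
Sorted largest to smallest: 180, 28 bp.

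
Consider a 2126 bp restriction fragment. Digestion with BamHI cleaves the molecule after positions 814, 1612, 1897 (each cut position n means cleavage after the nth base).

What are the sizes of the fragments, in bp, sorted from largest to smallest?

Linear molecule, 3 cuts → 4 fragments:
  814 − 0 = 814 bp
  1612 − 814 = 798 bp
  1897 − 1612 = 285 bp
  2126 − 1897 = 229 bp
Sorted largest to smallest: 814, 798, 285, 229 bp.

814, 798, 285, 229 bp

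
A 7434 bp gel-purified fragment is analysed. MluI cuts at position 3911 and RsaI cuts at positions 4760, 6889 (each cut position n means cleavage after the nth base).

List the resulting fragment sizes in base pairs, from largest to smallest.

Combined cut positions (sorted): 3911, 4760, 6889.
Linear molecule, 3 cuts → 4 fragments:
  3911 − 0 = 3911 bp
  4760 − 3911 = 849 bp
  6889 − 4760 = 2129 bp
  7434 − 6889 = 545 bp
Sorted largest to smallest: 3911, 2129, 849, 545 bp.

3911, 2129, 849, 545 bp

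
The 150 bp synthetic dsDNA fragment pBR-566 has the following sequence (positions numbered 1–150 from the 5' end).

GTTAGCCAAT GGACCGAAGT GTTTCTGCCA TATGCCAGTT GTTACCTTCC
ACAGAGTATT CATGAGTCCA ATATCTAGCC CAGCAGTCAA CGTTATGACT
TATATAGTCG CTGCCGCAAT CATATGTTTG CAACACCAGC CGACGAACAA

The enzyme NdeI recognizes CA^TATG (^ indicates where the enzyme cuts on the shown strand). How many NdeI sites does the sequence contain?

2

CATATG occurs starting at positions 29, 121.
NdeI cuts at 2 sites.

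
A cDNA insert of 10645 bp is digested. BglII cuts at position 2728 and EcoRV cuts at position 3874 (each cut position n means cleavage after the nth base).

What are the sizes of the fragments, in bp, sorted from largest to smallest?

6771, 2728, 1146 bp

Combined cut positions (sorted): 2728, 3874.
Linear molecule, 2 cuts → 3 fragments:
  2728 − 0 = 2728 bp
  3874 − 2728 = 1146 bp
  10645 − 3874 = 6771 bp
Sorted largest to smallest: 6771, 2728, 1146 bp.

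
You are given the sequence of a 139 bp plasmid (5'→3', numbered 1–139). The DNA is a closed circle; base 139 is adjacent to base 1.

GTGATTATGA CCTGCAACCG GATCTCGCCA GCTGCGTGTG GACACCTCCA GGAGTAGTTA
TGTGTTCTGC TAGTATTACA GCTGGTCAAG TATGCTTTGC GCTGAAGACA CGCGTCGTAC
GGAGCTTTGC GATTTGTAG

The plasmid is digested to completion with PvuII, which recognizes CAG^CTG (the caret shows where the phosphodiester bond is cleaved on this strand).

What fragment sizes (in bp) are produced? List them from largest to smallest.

PvuII sites (CAGCTG) start at positions 29, 79.
PvuII cuts after base 3 of each site, so after positions 31, 81.
Circular molecule, 2 cuts → 2 fragments:
  32–81 → 50 bp
  82–139 then 1–31 → 58 + 31 = 89 bp
Sorted largest to smallest: 89, 50 bp.

89, 50 bp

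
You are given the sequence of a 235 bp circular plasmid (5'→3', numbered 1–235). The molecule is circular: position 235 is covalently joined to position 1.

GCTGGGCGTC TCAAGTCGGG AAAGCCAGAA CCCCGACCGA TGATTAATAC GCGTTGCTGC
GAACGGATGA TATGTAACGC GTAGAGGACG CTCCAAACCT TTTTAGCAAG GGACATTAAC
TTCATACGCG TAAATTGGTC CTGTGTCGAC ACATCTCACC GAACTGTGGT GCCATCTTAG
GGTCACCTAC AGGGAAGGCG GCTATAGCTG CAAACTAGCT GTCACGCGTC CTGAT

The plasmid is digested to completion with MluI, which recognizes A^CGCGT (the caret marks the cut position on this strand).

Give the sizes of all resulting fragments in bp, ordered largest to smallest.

MluI sites (ACGCGT) start at positions 49, 77, 126, 224.
MluI cuts after the first base of each site, so after positions 49, 77, 126, 224.
Circular molecule, 4 cuts → 4 fragments:
  50–77 → 28 bp
  78–126 → 49 bp
  127–224 → 98 bp
  225–235 then 1–49 → 11 + 49 = 60 bp
Sorted largest to smallest: 98, 60, 49, 28 bp.

98, 60, 49, 28 bp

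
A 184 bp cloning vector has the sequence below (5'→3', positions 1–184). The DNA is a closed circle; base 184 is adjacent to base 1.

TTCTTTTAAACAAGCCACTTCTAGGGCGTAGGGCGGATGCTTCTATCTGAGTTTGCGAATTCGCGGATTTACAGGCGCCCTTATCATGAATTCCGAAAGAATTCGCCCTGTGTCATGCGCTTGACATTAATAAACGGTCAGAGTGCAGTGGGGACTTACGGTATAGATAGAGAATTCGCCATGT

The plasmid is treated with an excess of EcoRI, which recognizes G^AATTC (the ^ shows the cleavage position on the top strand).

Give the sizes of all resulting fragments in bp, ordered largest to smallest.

73, 69, 31, 11 bp

EcoRI sites (GAATTC) start at positions 57, 88, 99, 172.
EcoRI cuts after the first base of each site, so after positions 57, 88, 99, 172.
Circular molecule, 4 cuts → 4 fragments:
  58–88 → 31 bp
  89–99 → 11 bp
  100–172 → 73 bp
  173–184 then 1–57 → 12 + 57 = 69 bp
Sorted largest to smallest: 73, 69, 31, 11 bp.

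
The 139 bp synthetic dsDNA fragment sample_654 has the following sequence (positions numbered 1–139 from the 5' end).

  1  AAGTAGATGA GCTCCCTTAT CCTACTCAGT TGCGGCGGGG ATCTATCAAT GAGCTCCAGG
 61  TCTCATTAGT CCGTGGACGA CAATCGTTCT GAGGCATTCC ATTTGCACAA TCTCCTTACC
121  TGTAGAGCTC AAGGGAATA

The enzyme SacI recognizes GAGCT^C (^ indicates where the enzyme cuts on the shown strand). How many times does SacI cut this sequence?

GAGCTC occurs starting at positions 9, 51, 125.
SacI cuts at 3 sites.

3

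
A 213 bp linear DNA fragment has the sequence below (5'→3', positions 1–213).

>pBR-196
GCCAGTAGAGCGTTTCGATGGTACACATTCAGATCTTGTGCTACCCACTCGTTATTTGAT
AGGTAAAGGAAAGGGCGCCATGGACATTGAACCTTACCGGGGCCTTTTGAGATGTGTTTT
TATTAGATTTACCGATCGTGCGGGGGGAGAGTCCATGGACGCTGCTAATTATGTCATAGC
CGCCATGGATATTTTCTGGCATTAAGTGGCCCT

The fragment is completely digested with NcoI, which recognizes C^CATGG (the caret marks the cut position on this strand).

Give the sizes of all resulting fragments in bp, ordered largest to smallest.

NcoI sites (CCATGG) start at positions 78, 153, 183.
NcoI cuts after the first base of each site, so after positions 78, 153, 183.
Linear molecule, 3 cuts → 4 fragments:
  1–78 → 78 bp
  79–153 → 75 bp
  154–183 → 30 bp
  184–213 → 30 bp
Sorted largest to smallest: 78, 75, 30, 30 bp.

78, 75, 30, 30 bp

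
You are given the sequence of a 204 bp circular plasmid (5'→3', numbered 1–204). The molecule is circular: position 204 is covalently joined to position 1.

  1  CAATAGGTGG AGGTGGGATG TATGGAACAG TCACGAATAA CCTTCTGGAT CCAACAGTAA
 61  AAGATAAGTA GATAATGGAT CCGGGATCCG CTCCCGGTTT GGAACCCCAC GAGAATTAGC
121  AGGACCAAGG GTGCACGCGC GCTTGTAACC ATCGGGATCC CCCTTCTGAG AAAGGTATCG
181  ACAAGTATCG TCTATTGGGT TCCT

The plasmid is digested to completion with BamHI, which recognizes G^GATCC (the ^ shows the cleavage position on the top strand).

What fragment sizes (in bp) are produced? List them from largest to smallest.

BamHI sites (GGATCC) start at positions 47, 77, 84, 155.
BamHI cuts after the first base of each site, so after positions 47, 77, 84, 155.
Circular molecule, 4 cuts → 4 fragments:
  48–77 → 30 bp
  78–84 → 7 bp
  85–155 → 71 bp
  156–204 then 1–47 → 49 + 47 = 96 bp
Sorted largest to smallest: 96, 71, 30, 7 bp.

96, 71, 30, 7 bp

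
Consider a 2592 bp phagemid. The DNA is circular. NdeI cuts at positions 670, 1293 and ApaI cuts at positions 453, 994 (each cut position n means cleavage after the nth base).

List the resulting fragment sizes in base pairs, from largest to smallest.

1752, 324, 299, 217 bp

Combined cut positions (sorted): 453, 670, 994, 1293.
Circular molecule, 4 cuts → 4 fragments:
  670 − 453 = 217 bp
  994 − 670 = 324 bp
  1293 − 994 = 299 bp
  wrap: 2592 − 1293 + 453 = 1752 bp
Sorted largest to smallest: 1752, 324, 299, 217 bp.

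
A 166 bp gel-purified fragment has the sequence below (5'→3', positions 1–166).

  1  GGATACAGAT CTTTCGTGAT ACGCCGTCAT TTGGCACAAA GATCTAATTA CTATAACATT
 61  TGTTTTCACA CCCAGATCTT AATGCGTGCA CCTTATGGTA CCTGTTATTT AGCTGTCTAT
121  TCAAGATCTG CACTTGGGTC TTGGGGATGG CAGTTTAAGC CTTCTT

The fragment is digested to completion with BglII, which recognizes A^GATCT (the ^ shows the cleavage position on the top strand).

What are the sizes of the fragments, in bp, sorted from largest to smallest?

BglII sites (AGATCT) start at positions 7, 40, 74, 124.
BglII cuts after the first base of each site, so after positions 7, 40, 74, 124.
Linear molecule, 4 cuts → 5 fragments:
  1–7 → 7 bp
  8–40 → 33 bp
  41–74 → 34 bp
  75–124 → 50 bp
  125–166 → 42 bp
Sorted largest to smallest: 50, 42, 34, 33, 7 bp.

50, 42, 34, 33, 7 bp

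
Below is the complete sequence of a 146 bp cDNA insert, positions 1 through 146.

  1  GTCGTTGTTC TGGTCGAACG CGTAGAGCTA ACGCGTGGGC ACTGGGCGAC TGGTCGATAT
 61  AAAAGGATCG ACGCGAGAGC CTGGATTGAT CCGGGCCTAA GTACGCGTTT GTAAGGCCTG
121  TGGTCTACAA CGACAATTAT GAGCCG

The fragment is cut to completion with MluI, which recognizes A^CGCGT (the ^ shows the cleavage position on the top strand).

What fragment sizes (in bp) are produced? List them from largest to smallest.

72, 43, 18, 13 bp

MluI sites (ACGCGT) start at positions 18, 31, 103.
MluI cuts after the first base of each site, so after positions 18, 31, 103.
Linear molecule, 3 cuts → 4 fragments:
  1–18 → 18 bp
  19–31 → 13 bp
  32–103 → 72 bp
  104–146 → 43 bp
Sorted largest to smallest: 72, 43, 18, 13 bp.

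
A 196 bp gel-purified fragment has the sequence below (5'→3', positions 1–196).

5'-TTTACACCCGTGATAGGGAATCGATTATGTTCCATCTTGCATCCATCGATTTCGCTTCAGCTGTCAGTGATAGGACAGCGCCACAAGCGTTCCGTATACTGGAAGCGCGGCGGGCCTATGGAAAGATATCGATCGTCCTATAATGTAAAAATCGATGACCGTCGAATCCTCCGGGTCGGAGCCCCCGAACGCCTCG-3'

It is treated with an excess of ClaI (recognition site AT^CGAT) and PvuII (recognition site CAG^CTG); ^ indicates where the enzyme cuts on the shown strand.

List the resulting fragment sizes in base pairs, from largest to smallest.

69, 44, 25, 23, 21, 14 bp

ClaI sites (ATCGAT) start at positions 20, 45, 128, 151.
ClaI cuts after base 2 of each site, so after positions 21, 46, 129, 152.
The PvuII site (CAGCTG) starts at position 58.
PvuII cuts after base 3 of each site, so after position 60.
Combined cut positions: 21, 46, 60, 129, 152.
Linear molecule, 5 cuts → 6 fragments:
  1–21 → 21 bp
  22–46 → 25 bp
  47–60 → 14 bp
  61–129 → 69 bp
  130–152 → 23 bp
  153–196 → 44 bp
Sorted largest to smallest: 69, 44, 25, 23, 21, 14 bp.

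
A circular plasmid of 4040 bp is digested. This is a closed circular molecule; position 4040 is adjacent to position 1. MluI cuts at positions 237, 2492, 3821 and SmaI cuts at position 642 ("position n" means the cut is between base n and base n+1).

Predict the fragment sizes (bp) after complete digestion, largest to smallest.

1850, 1329, 456, 405 bp

Combined cut positions (sorted): 237, 642, 2492, 3821.
Circular molecule, 4 cuts → 4 fragments:
  642 − 237 = 405 bp
  2492 − 642 = 1850 bp
  3821 − 2492 = 1329 bp
  wrap: 4040 − 3821 + 237 = 456 bp
Sorted largest to smallest: 1850, 1329, 456, 405 bp.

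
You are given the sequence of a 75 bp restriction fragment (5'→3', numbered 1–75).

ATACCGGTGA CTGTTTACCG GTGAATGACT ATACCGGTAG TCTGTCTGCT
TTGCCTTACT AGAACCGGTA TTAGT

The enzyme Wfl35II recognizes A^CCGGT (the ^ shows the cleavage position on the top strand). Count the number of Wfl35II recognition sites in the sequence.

4

ACCGGT occurs starting at positions 3, 17, 33, 64.
Wfl35II cuts at 4 sites.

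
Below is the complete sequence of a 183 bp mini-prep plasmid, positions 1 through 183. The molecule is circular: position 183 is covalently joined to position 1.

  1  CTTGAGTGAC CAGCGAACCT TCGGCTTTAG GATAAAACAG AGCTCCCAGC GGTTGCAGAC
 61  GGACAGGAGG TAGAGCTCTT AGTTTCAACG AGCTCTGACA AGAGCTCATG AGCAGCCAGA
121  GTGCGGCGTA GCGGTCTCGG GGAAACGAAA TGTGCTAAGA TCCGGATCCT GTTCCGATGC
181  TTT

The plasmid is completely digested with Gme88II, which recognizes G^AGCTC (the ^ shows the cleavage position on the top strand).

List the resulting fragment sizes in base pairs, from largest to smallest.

121, 33, 17, 12 bp

Gme88II sites (GAGCTC) start at positions 40, 73, 90, 102.
Gme88II cuts after the first base of each site, so after positions 40, 73, 90, 102.
Circular molecule, 4 cuts → 4 fragments:
  41–73 → 33 bp
  74–90 → 17 bp
  91–102 → 12 bp
  103–183 then 1–40 → 81 + 40 = 121 bp
Sorted largest to smallest: 121, 33, 17, 12 bp.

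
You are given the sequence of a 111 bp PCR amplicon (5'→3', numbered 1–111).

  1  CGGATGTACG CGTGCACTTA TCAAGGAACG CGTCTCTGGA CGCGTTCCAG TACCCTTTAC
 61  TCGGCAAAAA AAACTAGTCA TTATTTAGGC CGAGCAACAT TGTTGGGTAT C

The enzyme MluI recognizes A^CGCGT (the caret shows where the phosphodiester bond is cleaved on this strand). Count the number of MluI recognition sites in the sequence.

3

ACGCGT occurs starting at positions 8, 28, 40.
MluI cuts at 3 sites.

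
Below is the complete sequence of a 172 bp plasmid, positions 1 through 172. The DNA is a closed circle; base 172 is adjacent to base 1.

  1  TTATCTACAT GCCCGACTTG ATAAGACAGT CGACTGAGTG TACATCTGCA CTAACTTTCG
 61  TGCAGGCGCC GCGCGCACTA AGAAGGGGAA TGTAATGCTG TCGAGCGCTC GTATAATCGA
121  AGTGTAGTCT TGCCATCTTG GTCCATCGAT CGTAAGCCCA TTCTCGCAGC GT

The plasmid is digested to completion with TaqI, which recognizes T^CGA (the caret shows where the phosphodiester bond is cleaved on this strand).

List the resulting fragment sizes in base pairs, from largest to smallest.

71, 56, 29, 16 bp

TaqI sites (TCGA) start at positions 30, 101, 117, 146.
TaqI cuts after the first base of each site, so after positions 30, 101, 117, 146.
Circular molecule, 4 cuts → 4 fragments:
  31–101 → 71 bp
  102–117 → 16 bp
  118–146 → 29 bp
  147–172 then 1–30 → 26 + 30 = 56 bp
Sorted largest to smallest: 71, 56, 29, 16 bp.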